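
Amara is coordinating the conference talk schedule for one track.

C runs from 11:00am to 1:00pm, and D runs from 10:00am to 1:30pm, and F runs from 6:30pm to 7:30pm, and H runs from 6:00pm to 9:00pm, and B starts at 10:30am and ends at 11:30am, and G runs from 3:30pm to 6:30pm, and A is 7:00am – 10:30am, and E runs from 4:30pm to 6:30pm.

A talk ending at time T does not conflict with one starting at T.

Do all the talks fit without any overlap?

Sorted by start: A, D, B, C, G, E, H, F.
D starts before A ends → A and D overlap.
That's a conflict, so the schedule is not conflict-free.

No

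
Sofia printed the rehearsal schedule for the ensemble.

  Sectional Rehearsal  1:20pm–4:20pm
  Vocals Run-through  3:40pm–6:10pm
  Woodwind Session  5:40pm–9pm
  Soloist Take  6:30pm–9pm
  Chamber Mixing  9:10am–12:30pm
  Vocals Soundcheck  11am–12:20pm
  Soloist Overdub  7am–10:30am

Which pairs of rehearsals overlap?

Sorted by start: Soloist Overdub, Chamber Mixing, Vocals Soundcheck, Sectional Rehearsal, Vocals Run-through, Woodwind Session, Soloist Take.
Chamber Mixing starts before Soloist Overdub ends → Soloist Overdub and Chamber Mixing overlap.
Vocals Soundcheck starts after Soloist Overdub ends; Soloist Overdub is clear from here.
Vocals Soundcheck starts before Chamber Mixing ends → Chamber Mixing and Vocals Soundcheck overlap.
Sectional Rehearsal starts after Chamber Mixing ends; Chamber Mixing is clear from here.
Sectional Rehearsal starts after Vocals Soundcheck ends; Vocals Soundcheck is clear from here.
Vocals Run-through starts before Sectional Rehearsal ends → Sectional Rehearsal and Vocals Run-through overlap.
Woodwind Session starts after Sectional Rehearsal ends; Sectional Rehearsal is clear from here.
Woodwind Session starts before Vocals Run-through ends → Vocals Run-through and Woodwind Session overlap.
Soloist Take starts after Vocals Run-through ends.
Soloist Take starts before Woodwind Session ends → Woodwind Session and Soloist Take overlap.

Chamber Mixing & Soloist Overdub, Chamber Mixing & Vocals Soundcheck, Sectional Rehearsal & Vocals Run-through, Soloist Take & Woodwind Session, Vocals Run-through & Woodwind Session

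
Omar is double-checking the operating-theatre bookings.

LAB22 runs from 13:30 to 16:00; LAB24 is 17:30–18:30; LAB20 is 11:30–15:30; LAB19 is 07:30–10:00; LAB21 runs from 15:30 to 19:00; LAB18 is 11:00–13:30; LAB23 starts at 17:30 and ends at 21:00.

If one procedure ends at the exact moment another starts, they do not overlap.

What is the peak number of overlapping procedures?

Walk through starts and ends in time order (an end at T is processed before a start at T):
07:30 start LAB19 → 1
10:00 end LAB19 → 0
11:00 start LAB18 → 1
11:30 start LAB20 → 2
13:30 end LAB18 → 1
13:30 start LAB22 → 2
15:30 end LAB20 → 1
15:30 start LAB21 → 2
16:00 end LAB22 → 1
17:30 start LAB23 → 2
17:30 start LAB24 → 3
18:30 end LAB24 → 2
19:00 end LAB21 → 1
21:00 end LAB23 → 0
Peak is 3, at 17:30 (LAB21, LAB23, LAB24).

3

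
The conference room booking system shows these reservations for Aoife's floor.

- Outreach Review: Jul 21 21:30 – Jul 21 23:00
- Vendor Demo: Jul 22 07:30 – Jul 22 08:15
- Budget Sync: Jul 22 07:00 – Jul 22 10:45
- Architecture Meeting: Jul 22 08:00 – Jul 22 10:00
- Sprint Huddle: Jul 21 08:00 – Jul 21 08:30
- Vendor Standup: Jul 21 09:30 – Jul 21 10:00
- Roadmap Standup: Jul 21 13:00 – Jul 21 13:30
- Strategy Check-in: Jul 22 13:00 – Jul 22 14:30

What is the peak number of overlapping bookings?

Walk through starts and ends in time order (an end at T is processed before a start at T):
Jul 21 08:00 start Sprint Huddle → 1
Jul 21 08:30 end Sprint Huddle → 0
Jul 21 09:30 start Vendor Standup → 1
Jul 21 10:00 end Vendor Standup → 0
Jul 21 13:00 start Roadmap Standup → 1
Jul 21 13:30 end Roadmap Standup → 0
Jul 21 21:30 start Outreach Review → 1
Jul 21 23:00 end Outreach Review → 0
Jul 22 07:00 start Budget Sync → 1
Jul 22 07:30 start Vendor Demo → 2
Jul 22 08:00 start Architecture Meeting → 3
Jul 22 08:15 end Vendor Demo → 2
Jul 22 10:00 end Architecture Meeting → 1
Jul 22 10:45 end Budget Sync → 0
Jul 22 13:00 start Strategy Check-in → 1
Jul 22 14:30 end Strategy Check-in → 0
Peak is 3, at Jul 22 08:00 (Architecture Meeting, Budget Sync, Vendor Demo).

3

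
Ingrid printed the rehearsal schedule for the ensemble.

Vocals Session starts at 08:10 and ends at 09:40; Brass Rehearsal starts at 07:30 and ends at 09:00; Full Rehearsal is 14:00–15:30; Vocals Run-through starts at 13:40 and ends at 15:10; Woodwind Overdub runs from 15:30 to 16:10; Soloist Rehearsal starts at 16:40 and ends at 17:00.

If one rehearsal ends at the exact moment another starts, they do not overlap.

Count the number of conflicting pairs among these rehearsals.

Sorted by start: Brass Rehearsal, Vocals Session, Vocals Run-through, Full Rehearsal, Woodwind Overdub, Soloist Rehearsal.
Vocals Session starts before Brass Rehearsal ends → Brass Rehearsal and Vocals Session overlap.
Vocals Run-through starts after Brass Rehearsal ends, so Brass Rehearsal has no further overlaps.
Vocals Run-through starts after Vocals Session ends, so Vocals Session has no further overlaps.
Full Rehearsal starts before Vocals Run-through ends → Vocals Run-through and Full Rehearsal overlap.
Woodwind Overdub starts after Vocals Run-through ends, so Vocals Run-through has no further overlaps.
Woodwind Overdub starts exactly when Full Rehearsal ends (back-to-back, no overlap), so Full Rehearsal has no further overlaps.
Soloist Rehearsal starts after Woodwind Overdub ends.
Overlapping pairs: Brass Rehearsal & Vocals Session, Full Rehearsal & Vocals Run-through — 2 in total.

2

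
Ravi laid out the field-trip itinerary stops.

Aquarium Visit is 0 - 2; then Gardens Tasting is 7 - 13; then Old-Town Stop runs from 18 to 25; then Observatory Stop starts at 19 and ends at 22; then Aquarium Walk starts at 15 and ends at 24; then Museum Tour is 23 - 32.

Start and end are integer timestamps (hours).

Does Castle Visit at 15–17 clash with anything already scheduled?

Aquarium Visit: ends 2 at or before Castle Visit starts 15 → clear.
Gardens Tasting: ends 13 at or before Castle Visit starts 15 → clear.
Aquarium Walk: starts 15 before Castle Visit ends 17, and ends 24 after Castle Visit starts 15 → overlap.
Old-Town Stop: starts 18 at or after Castle Visit ends 17 → clear.
Observatory Stop: starts 19 at or after Castle Visit ends 17 → clear.
Museum Tour: starts 23 at or after Castle Visit ends 17 → clear.
Castle Visit overlaps Aquarium Walk.

Yes — it overlaps Aquarium Walk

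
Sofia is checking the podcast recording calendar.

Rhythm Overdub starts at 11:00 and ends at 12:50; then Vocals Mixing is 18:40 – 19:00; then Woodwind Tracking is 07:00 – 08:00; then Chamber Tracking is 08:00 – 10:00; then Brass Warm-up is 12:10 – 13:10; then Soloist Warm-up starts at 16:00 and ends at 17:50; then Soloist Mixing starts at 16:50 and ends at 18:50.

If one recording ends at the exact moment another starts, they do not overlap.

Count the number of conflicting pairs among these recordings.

3

Sorted by start: Woodwind Tracking, Chamber Tracking, Rhythm Overdub, Brass Warm-up, Soloist Warm-up, Soloist Mixing, Vocals Mixing.
Chamber Tracking starts exactly when Woodwind Tracking ends (back-to-back, no overlap) — done with Woodwind Tracking.
Rhythm Overdub starts after Chamber Tracking ends — done with Chamber Tracking.
Brass Warm-up starts before Rhythm Overdub ends → Rhythm Overdub and Brass Warm-up overlap.
Soloist Warm-up starts after Rhythm Overdub ends — done with Rhythm Overdub.
Soloist Warm-up starts after Brass Warm-up ends — done with Brass Warm-up.
Soloist Mixing starts before Soloist Warm-up ends → Soloist Warm-up and Soloist Mixing overlap.
Vocals Mixing starts after Soloist Warm-up ends.
Vocals Mixing starts before Soloist Mixing ends → Soloist Mixing and Vocals Mixing overlap.
Overlapping pairs: Brass Warm-up & Rhythm Overdub, Soloist Mixing & Soloist Warm-up, Soloist Mixing & Vocals Mixing — 3 in total.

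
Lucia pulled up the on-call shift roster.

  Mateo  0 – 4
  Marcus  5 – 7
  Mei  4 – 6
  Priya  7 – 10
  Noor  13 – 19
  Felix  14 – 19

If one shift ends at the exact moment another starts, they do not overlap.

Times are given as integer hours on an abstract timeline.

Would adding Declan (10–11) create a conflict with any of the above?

Mateo: ends 4 at or before Declan starts 10 → clear.
Mei: ends 6 at or before Declan starts 10 → clear.
Marcus: ends 7 at or before Declan starts 10 → clear.
Priya: ends 10 at or before Declan starts 10 → clear.
Noor: starts 13 at or after Declan ends 11 → clear.
Felix: starts 14 at or after Declan ends 11 → clear.

No — it doesn't clash with anything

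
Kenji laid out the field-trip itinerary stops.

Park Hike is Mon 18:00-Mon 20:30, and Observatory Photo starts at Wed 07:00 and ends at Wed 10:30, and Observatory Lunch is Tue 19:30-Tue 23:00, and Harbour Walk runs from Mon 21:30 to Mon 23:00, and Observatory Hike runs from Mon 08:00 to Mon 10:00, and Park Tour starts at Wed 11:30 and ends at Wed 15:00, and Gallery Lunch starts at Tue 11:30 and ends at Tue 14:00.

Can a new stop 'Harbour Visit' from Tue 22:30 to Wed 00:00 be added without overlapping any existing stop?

No — it overlaps Observatory Lunch

Observatory Hike: ends Mon 10:00 at or before Harbour Visit starts Tue 22:30 → clear.
Park Hike: ends Mon 20:30 at or before Harbour Visit starts Tue 22:30 → clear.
Harbour Walk: ends Mon 23:00 at or before Harbour Visit starts Tue 22:30 → clear.
Gallery Lunch: ends Tue 14:00 at or before Harbour Visit starts Tue 22:30 → clear.
Observatory Lunch: starts Tue 19:30 before Harbour Visit ends Wed 00:00, and ends Tue 23:00 after Harbour Visit starts Tue 22:30 → overlap.
Observatory Photo: starts Wed 07:00 at or after Harbour Visit ends Wed 00:00 → clear.
Park Tour: starts Wed 11:30 at or after Harbour Visit ends Wed 00:00 → clear.
Harbour Visit overlaps Observatory Lunch.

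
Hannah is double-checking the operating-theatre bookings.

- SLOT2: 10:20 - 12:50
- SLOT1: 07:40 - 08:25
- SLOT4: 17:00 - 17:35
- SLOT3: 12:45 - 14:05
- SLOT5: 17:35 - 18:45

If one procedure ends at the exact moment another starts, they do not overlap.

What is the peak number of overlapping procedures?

2

Walk through starts and ends in time order (an end at T is processed before a start at T):
07:40 start SLOT1 → 1
08:25 end SLOT1 → 0
10:20 start SLOT2 → 1
12:45 start SLOT3 → 2
12:50 end SLOT2 → 1
14:05 end SLOT3 → 0
17:00 start SLOT4 → 1
17:35 end SLOT4 → 0
17:35 start SLOT5 → 1
18:45 end SLOT5 → 0
Peak is 2, at 12:45 (SLOT2, SLOT3).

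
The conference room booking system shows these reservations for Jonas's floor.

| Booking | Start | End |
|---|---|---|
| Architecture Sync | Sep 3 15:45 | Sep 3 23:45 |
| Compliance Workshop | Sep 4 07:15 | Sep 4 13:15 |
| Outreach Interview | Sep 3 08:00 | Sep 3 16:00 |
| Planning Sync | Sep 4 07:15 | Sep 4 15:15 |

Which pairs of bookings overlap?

Architecture Sync & Outreach Interview, Compliance Workshop & Planning Sync

Check each pair: they overlap iff neither finishes before the other starts.
Sorted by start: Outreach Interview, Architecture Sync, Planning Sync, Compliance Workshop.
Architecture Sync starts before Outreach Interview ends → Outreach Interview and Architecture Sync overlap.
Planning Sync starts after Outreach Interview ends — done with Outreach Interview.
Planning Sync starts after Architecture Sync ends — done with Architecture Sync.
Compliance Workshop starts before Planning Sync ends → Planning Sync and Compliance Workshop overlap.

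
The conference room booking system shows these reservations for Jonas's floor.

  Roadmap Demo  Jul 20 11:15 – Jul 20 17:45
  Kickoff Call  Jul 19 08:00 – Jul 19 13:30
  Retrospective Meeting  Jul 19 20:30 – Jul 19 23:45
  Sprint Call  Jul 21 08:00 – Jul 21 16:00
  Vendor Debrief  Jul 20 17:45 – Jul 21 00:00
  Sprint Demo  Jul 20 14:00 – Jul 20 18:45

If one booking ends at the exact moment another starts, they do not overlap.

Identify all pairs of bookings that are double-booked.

Roadmap Demo & Sprint Demo, Sprint Demo & Vendor Debrief

Two intervals overlap when each starts before the other ends.
Sorted by start: Kickoff Call, Retrospective Meeting, Roadmap Demo, Sprint Demo, Vendor Debrief, Sprint Call.
Retrospective Meeting starts after Kickoff Call ends; Kickoff Call is clear from here.
Roadmap Demo starts after Retrospective Meeting ends; Retrospective Meeting is clear from here.
Sprint Demo starts before Roadmap Demo ends → Roadmap Demo and Sprint Demo overlap.
Vendor Debrief starts exactly when Roadmap Demo ends (back-to-back, no overlap); Roadmap Demo is clear from here.
Vendor Debrief starts before Sprint Demo ends → Sprint Demo and Vendor Debrief overlap.
Sprint Call starts after Sprint Demo ends.
Sprint Call starts after Vendor Debrief ends.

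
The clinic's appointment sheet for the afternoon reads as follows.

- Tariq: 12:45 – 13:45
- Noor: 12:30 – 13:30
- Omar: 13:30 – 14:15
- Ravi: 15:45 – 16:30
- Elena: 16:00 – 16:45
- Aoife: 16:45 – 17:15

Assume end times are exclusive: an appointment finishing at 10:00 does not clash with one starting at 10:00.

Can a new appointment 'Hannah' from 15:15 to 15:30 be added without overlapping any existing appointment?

Noor: ends 13:30 at or before Hannah starts 15:15 → clear.
Tariq: ends 13:45 at or before Hannah starts 15:15 → clear.
Omar: ends 14:15 at or before Hannah starts 15:15 → clear.
Ravi: starts 15:45 at or after Hannah ends 15:30 → clear.
Elena: starts 16:00 at or after Hannah ends 15:30 → clear.
Aoife: starts 16:45 at or after Hannah ends 15:30 → clear.

Yes — the slot is free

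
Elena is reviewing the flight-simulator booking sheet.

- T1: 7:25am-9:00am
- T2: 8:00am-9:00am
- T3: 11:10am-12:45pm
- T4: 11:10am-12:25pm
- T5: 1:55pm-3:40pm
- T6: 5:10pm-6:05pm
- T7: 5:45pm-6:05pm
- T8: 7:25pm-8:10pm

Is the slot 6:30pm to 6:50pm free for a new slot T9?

Yes — the slot is free

T1: ends 9:00am at or before T9 starts 6:30pm → clear.
T2: ends 9:00am at or before T9 starts 6:30pm → clear.
T3: ends 12:45pm at or before T9 starts 6:30pm → clear.
T4: ends 12:25pm at or before T9 starts 6:30pm → clear.
T5: ends 3:40pm at or before T9 starts 6:30pm → clear.
T6: ends 6:05pm at or before T9 starts 6:30pm → clear.
T7: ends 6:05pm at or before T9 starts 6:30pm → clear.
T8: starts 7:25pm at or after T9 ends 6:50pm → clear.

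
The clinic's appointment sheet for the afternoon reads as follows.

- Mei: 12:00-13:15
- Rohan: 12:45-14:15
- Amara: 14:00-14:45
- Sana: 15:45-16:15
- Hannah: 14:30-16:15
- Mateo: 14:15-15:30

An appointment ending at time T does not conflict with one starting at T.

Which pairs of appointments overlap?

Sorted by start: Mei, Rohan, Amara, Mateo, Hannah, Sana.
Rohan starts before Mei ends → Mei and Rohan overlap.
Amara starts after Mei ends — done with Mei.
Amara starts before Rohan ends → Rohan and Amara overlap.
Mateo starts exactly when Rohan ends (back-to-back, no overlap) — done with Rohan.
Mateo starts before Amara ends → Amara and Mateo overlap.
Hannah starts before Amara ends → Amara and Hannah overlap.
Sana starts after Amara ends.
Hannah starts before Mateo ends → Mateo and Hannah overlap.
Sana starts after Mateo ends.
Sana starts before Hannah ends → Hannah and Sana overlap.

Amara & Hannah, Amara & Mateo, Amara & Rohan, Hannah & Mateo, Hannah & Sana, Mei & Rohan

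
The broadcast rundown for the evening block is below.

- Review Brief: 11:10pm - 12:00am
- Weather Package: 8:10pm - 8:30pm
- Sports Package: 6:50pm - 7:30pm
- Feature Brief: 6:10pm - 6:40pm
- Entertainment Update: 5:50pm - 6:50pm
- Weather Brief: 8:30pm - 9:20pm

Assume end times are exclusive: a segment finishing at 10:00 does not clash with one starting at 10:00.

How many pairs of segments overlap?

Sorted by start: Entertainment Update, Feature Brief, Sports Package, Weather Package, Weather Brief, Review Brief.
Feature Brief starts before Entertainment Update ends → Entertainment Update and Feature Brief overlap.
Sports Package starts exactly when Entertainment Update ends (back-to-back, no overlap) — done with Entertainment Update.
Sports Package starts after Feature Brief ends — done with Feature Brief.
Weather Package starts after Sports Package ends — done with Sports Package.
Weather Brief starts exactly when Weather Package ends (back-to-back, no overlap) — done with Weather Package.
Review Brief starts after Weather Brief ends.
Overlapping pairs: Entertainment Update & Feature Brief — 1 in total.

1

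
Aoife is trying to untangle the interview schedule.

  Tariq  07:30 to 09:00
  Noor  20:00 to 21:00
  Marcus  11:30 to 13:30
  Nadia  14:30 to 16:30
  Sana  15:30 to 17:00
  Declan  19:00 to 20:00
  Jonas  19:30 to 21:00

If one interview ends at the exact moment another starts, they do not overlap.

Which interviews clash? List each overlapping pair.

Declan & Jonas, Jonas & Noor, Nadia & Sana

Sorted by start: Tariq, Marcus, Nadia, Sana, Declan, Jonas, Noor.
Marcus starts after Tariq ends — done with Tariq.
Nadia starts after Marcus ends — done with Marcus.
Sana starts before Nadia ends → Nadia and Sana overlap.
Declan starts after Nadia ends — done with Nadia.
Declan starts after Sana ends — done with Sana.
Jonas starts before Declan ends → Declan and Jonas overlap.
Noor starts exactly when Declan ends (back-to-back, no overlap).
Noor starts before Jonas ends → Jonas and Noor overlap.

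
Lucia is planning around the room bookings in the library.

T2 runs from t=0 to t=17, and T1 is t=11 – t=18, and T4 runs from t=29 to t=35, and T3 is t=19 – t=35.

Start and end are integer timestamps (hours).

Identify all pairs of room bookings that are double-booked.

Two intervals overlap when each starts before the other ends.
Sorted by start: T2, T1, T3, T4.
T1 starts before T2 ends → T2 and T1 overlap.
T3 starts after T2 ends, so nothing later overlaps T2 either.
T3 starts after T1 ends, so nothing later overlaps T1 either.
T4 starts before T3 ends → T3 and T4 overlap.

T1 & T2, T3 & T4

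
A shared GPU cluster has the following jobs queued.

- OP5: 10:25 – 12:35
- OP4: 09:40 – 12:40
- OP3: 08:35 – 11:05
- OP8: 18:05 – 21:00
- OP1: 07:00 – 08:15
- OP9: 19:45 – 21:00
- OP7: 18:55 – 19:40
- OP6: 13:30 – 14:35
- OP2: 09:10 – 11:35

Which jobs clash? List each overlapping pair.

Sorted by start: OP1, OP3, OP2, OP4, OP5, OP6, OP8, OP7, OP9.
OP3 starts after OP1 ends, so OP1 has no further overlaps.
OP2 starts before OP3 ends → OP3 and OP2 overlap.
OP4 starts before OP3 ends → OP3 and OP4 overlap.
OP5 starts before OP3 ends → OP3 and OP5 overlap.
OP6 starts after OP3 ends, so OP3 has no further overlaps.
OP4 starts before OP2 ends → OP2 and OP4 overlap.
OP5 starts before OP2 ends → OP2 and OP5 overlap.
OP6 starts after OP2 ends, so OP2 has no further overlaps.
OP5 starts before OP4 ends → OP4 and OP5 overlap.
OP6 starts after OP4 ends, so OP4 has no further overlaps.
OP6 starts after OP5 ends, so OP5 has no further overlaps.
OP8 starts after OP6 ends, so OP6 has no further overlaps.
OP7 starts before OP8 ends → OP8 and OP7 overlap.
OP9 starts before OP8 ends → OP8 and OP9 overlap.
OP9 starts after OP7 ends.

OP2 & OP3, OP2 & OP4, OP2 & OP5, OP3 & OP4, OP3 & OP5, OP4 & OP5, OP7 & OP8, OP8 & OP9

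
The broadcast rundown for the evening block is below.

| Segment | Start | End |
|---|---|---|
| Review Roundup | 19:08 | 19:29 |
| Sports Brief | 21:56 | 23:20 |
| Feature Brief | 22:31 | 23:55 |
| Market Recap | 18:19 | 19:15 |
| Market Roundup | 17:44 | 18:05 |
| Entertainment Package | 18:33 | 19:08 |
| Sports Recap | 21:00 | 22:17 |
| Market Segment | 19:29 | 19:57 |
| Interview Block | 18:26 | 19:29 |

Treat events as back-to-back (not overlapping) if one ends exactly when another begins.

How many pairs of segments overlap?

7

Sorted by start: Market Roundup, Market Recap, Interview Block, Entertainment Package, Review Roundup, Market Segment, Sports Recap, Sports Brief, Feature Brief.
Market Recap starts after Market Roundup ends — done with Market Roundup.
Interview Block starts before Market Recap ends → Market Recap and Interview Block overlap.
Entertainment Package starts before Market Recap ends → Market Recap and Entertainment Package overlap.
Review Roundup starts before Market Recap ends → Market Recap and Review Roundup overlap.
Market Segment starts after Market Recap ends — done with Market Recap.
Entertainment Package starts before Interview Block ends → Interview Block and Entertainment Package overlap.
Review Roundup starts before Interview Block ends → Interview Block and Review Roundup overlap.
Market Segment starts exactly when Interview Block ends (back-to-back, no overlap) — done with Interview Block.
Review Roundup starts exactly when Entertainment Package ends (back-to-back, no overlap) — done with Entertainment Package.
Market Segment starts exactly when Review Roundup ends (back-to-back, no overlap) — done with Review Roundup.
Sports Recap starts after Market Segment ends — done with Market Segment.
Sports Brief starts before Sports Recap ends → Sports Recap and Sports Brief overlap.
Feature Brief starts after Sports Recap ends.
Feature Brief starts before Sports Brief ends → Sports Brief and Feature Brief overlap.
Overlapping pairs: Entertainment Package & Interview Block, Entertainment Package & Market Recap, Feature Brief & Sports Brief, Interview Block & Market Recap, Interview Block & Review Roundup, Market Recap & Review Roundup, Sports Brief & Sports Recap — 7 in total.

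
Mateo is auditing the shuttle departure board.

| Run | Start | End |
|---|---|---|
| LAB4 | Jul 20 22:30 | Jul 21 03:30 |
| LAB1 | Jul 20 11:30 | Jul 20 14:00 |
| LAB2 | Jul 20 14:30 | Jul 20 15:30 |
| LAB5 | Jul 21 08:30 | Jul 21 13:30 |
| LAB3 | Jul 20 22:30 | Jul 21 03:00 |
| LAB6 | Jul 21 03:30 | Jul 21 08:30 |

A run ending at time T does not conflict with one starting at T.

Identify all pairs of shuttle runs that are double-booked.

Sorted by start: LAB1, LAB2, LAB3, LAB4, LAB6, LAB5.
LAB2 starts after LAB1 ends, so nothing later overlaps LAB1 either.
LAB3 starts after LAB2 ends, so nothing later overlaps LAB2 either.
LAB4 starts before LAB3 ends → LAB3 and LAB4 overlap.
LAB6 starts after LAB3 ends, so nothing later overlaps LAB3 either.
LAB6 starts exactly when LAB4 ends (back-to-back, no overlap), so nothing later overlaps LAB4 either.
LAB5 starts exactly when LAB6 ends (back-to-back, no overlap).

LAB3 & LAB4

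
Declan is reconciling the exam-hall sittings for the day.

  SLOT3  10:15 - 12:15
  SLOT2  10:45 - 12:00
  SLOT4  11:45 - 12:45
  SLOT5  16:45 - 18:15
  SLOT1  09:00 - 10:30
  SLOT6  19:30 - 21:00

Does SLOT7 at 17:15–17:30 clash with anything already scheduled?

Yes — it overlaps SLOT5

SLOT1: ends 10:30 at or before SLOT7 starts 17:15 → clear.
SLOT3: ends 12:15 at or before SLOT7 starts 17:15 → clear.
SLOT2: ends 12:00 at or before SLOT7 starts 17:15 → clear.
SLOT4: ends 12:45 at or before SLOT7 starts 17:15 → clear.
SLOT5: starts 16:45 before SLOT7 ends 17:30, and ends 18:15 after SLOT7 starts 17:15 → overlap.
SLOT6: starts 19:30 at or after SLOT7 ends 17:30 → clear.
SLOT7 overlaps SLOT5.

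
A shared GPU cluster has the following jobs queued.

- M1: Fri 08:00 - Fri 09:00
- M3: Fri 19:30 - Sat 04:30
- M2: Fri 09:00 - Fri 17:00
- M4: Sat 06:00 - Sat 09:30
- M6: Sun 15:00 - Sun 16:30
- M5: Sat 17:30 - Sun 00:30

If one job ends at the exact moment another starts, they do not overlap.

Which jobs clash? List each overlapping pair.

no conflicts

Sorted by start: M1, M2, M3, M4, M5, M6.
M2 starts exactly when M1 ends (back-to-back, no overlap) — done with M1.
M3 starts after M2 ends — done with M2.
M4 starts after M3 ends — done with M3.
M5 starts after M4 ends — done with M4.
M6 starts after M5 ends.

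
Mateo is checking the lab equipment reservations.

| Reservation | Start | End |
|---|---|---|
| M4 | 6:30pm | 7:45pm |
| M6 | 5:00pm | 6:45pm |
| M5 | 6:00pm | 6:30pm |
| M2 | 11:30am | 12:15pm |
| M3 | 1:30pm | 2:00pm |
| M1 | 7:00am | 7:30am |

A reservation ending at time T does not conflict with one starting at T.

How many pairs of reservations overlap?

Two intervals overlap when each starts before the other ends.
Sorted by start: M1, M2, M3, M6, M5, M4.
M2 starts after M1 ends, so nothing later overlaps M1 either.
M3 starts after M2 ends, so nothing later overlaps M2 either.
M6 starts after M3 ends, so nothing later overlaps M3 either.
M5 starts before M6 ends → M6 and M5 overlap.
M4 starts before M6 ends → M6 and M4 overlap.
M4 starts exactly when M5 ends (back-to-back, no overlap).
Overlapping pairs: M4 & M6, M5 & M6 — 2 in total.

2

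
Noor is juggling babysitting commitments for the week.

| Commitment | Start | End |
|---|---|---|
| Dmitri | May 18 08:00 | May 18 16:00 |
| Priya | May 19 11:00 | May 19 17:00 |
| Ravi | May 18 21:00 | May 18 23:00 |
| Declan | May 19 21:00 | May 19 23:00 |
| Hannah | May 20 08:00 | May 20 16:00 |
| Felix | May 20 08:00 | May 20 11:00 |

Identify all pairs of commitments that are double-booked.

Check each pair: they overlap iff neither finishes before the other starts.
Sorted by start: Dmitri, Ravi, Priya, Declan, Hannah, Felix.
Ravi starts after Dmitri ends; Dmitri is clear from here.
Priya starts after Ravi ends; Ravi is clear from here.
Declan starts after Priya ends; Priya is clear from here.
Hannah starts after Declan ends; Declan is clear from here.
Felix starts before Hannah ends → Hannah and Felix overlap.

Felix & Hannah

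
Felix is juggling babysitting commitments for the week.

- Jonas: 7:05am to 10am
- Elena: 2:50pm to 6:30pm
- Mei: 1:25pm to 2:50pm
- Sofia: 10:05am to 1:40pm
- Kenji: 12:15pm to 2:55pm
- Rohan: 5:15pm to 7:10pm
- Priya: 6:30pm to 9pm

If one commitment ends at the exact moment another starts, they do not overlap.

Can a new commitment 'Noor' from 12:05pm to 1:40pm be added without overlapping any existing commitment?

No — it overlaps Kenji, Mei, Sofia

Jonas: ends 10am at or before Noor starts 12:05pm → clear.
Sofia: starts 10:05am before Noor ends 1:40pm, and ends 1:40pm after Noor starts 12:05pm → overlap.
Kenji: starts 12:15pm before Noor ends 1:40pm, and ends 2:55pm after Noor starts 12:05pm → overlap.
Mei: starts 1:25pm before Noor ends 1:40pm, and ends 2:50pm after Noor starts 12:05pm → overlap.
Elena: starts 2:50pm at or after Noor ends 1:40pm → clear.
Rohan: starts 5:15pm at or after Noor ends 1:40pm → clear.
Priya: starts 6:30pm at or after Noor ends 1:40pm → clear.
Noor overlaps Mei, Sofia, Kenji.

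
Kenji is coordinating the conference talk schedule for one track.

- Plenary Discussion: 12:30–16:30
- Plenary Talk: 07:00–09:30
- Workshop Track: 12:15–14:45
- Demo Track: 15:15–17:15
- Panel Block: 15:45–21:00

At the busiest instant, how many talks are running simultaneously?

Sweep the timeline, counting +1 at each start and −1 at each end (ends before starts at a tie):
07:00 start Plenary Talk → 1
09:30 end Plenary Talk → 0
12:15 start Workshop Track → 1
12:30 start Plenary Discussion → 2
14:45 end Workshop Track → 1
15:15 start Demo Track → 2
15:45 start Panel Block → 3
16:30 end Plenary Discussion → 2
17:15 end Demo Track → 1
21:00 end Panel Block → 0
Peak is 3, at 15:45 (Demo Track, Panel Block, Plenary Discussion).

3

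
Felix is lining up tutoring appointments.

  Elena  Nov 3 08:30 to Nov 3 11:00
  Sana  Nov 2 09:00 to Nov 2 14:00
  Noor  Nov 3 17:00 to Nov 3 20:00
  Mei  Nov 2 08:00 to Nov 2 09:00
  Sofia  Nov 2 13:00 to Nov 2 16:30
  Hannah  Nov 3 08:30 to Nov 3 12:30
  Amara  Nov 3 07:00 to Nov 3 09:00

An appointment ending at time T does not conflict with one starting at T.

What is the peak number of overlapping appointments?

Walk through starts and ends in time order (an end at T is processed before a start at T):
Nov 2 08:00 start Mei → 1
Nov 2 09:00 end Mei → 0
Nov 2 09:00 start Sana → 1
Nov 2 13:00 start Sofia → 2
Nov 2 14:00 end Sana → 1
Nov 2 16:30 end Sofia → 0
Nov 3 07:00 start Amara → 1
Nov 3 08:30 start Elena → 2
Nov 3 08:30 start Hannah → 3
Nov 3 09:00 end Amara → 2
Nov 3 11:00 end Elena → 1
Nov 3 12:30 end Hannah → 0
Nov 3 17:00 start Noor → 1
Nov 3 20:00 end Noor → 0
Peak is 3, at Nov 3 08:30 (Amara, Elena, Hannah).

3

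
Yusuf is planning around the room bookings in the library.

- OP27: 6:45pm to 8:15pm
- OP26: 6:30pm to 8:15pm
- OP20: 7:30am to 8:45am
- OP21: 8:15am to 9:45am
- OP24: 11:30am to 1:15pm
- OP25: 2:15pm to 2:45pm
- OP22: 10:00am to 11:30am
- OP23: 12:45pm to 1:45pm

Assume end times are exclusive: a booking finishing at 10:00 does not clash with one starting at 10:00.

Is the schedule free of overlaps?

No

Sorted by start: OP20, OP21, OP22, OP24, OP23, OP25, OP26, OP27.
OP21 starts before OP20 ends → OP20 and OP21 overlap.
That's a conflict, so the schedule is not conflict-free.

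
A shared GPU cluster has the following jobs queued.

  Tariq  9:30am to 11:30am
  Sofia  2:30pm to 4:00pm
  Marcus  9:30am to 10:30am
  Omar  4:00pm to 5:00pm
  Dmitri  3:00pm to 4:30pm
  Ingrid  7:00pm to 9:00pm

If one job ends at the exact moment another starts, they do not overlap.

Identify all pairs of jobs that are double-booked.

Sorted by start: Tariq, Marcus, Sofia, Dmitri, Omar, Ingrid.
Marcus starts before Tariq ends → Tariq and Marcus overlap.
Sofia starts after Tariq ends, so Tariq has no further overlaps.
Sofia starts after Marcus ends, so Marcus has no further overlaps.
Dmitri starts before Sofia ends → Sofia and Dmitri overlap.
Omar starts exactly when Sofia ends (back-to-back, no overlap), so Sofia has no further overlaps.
Omar starts before Dmitri ends → Dmitri and Omar overlap.
Ingrid starts after Dmitri ends.
Ingrid starts after Omar ends.

Dmitri & Omar, Dmitri & Sofia, Marcus & Tariq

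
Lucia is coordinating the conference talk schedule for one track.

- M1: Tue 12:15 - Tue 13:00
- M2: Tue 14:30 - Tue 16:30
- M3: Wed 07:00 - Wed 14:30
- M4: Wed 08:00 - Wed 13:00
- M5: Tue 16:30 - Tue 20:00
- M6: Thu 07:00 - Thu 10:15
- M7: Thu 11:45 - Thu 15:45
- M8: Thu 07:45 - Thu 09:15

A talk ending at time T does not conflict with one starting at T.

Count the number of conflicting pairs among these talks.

Sorted by start: M1, M2, M5, M3, M4, M6, M8, M7.
M2 starts after M1 ends, so M1 has no further overlaps.
M5 starts exactly when M2 ends (back-to-back, no overlap), so M2 has no further overlaps.
M3 starts after M5 ends, so M5 has no further overlaps.
M4 starts before M3 ends → M3 and M4 overlap.
M6 starts after M3 ends, so M3 has no further overlaps.
M6 starts after M4 ends, so M4 has no further overlaps.
M8 starts before M6 ends → M6 and M8 overlap.
M7 starts after M6 ends.
M7 starts after M8 ends.
Overlapping pairs: M3 & M4, M6 & M8 — 2 in total.

2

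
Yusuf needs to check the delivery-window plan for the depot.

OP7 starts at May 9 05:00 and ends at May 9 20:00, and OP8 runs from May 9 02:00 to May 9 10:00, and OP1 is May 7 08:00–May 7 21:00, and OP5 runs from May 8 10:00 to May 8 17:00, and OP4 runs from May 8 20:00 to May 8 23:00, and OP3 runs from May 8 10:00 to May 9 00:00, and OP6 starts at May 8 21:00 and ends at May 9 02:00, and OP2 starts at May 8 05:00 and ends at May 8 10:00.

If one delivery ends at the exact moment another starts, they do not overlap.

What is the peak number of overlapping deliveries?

3

Walk through starts and ends in time order (an end at T is processed before a start at T):
May 7 08:00 start OP1 → 1
May 7 21:00 end OP1 → 0
May 8 05:00 start OP2 → 1
May 8 10:00 end OP2 → 0
May 8 10:00 start OP3 → 1
May 8 10:00 start OP5 → 2
May 8 17:00 end OP5 → 1
May 8 20:00 start OP4 → 2
May 8 21:00 start OP6 → 3
May 8 23:00 end OP4 → 2
May 9 00:00 end OP3 → 1
May 9 02:00 end OP6 → 0
May 9 02:00 start OP8 → 1
May 9 05:00 start OP7 → 2
May 9 10:00 end OP8 → 1
May 9 20:00 end OP7 → 0
Peak is 3, at May 8 21:00 (OP3, OP4, OP6).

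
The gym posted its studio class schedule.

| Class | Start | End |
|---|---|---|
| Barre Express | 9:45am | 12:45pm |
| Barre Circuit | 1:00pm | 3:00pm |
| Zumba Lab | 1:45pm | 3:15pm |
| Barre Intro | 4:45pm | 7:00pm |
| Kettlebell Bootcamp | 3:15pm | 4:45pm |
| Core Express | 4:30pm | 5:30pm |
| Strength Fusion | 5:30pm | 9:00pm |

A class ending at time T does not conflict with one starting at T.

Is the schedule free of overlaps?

No

Sorted by start: Barre Express, Barre Circuit, Zumba Lab, Kettlebell Bootcamp, Core Express, Barre Intro, Strength Fusion.
Barre Circuit starts after Barre Express ends; Barre Express is clear from here.
Zumba Lab starts before Barre Circuit ends → Barre Circuit and Zumba Lab overlap.
That's a conflict, so the schedule is not conflict-free.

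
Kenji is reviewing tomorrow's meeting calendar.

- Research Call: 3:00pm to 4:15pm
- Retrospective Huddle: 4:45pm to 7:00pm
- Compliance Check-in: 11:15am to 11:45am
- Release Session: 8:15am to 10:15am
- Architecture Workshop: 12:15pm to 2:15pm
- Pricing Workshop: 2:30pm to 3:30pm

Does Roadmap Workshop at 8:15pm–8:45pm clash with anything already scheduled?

Release Session: ends 10:15am at or before Roadmap Workshop starts 8:15pm → clear.
Compliance Check-in: ends 11:45am at or before Roadmap Workshop starts 8:15pm → clear.
Architecture Workshop: ends 2:15pm at or before Roadmap Workshop starts 8:15pm → clear.
Pricing Workshop: ends 3:30pm at or before Roadmap Workshop starts 8:15pm → clear.
Research Call: ends 4:15pm at or before Roadmap Workshop starts 8:15pm → clear.
Retrospective Huddle: ends 7:00pm at or before Roadmap Workshop starts 8:15pm → clear.

No — it doesn't clash with anything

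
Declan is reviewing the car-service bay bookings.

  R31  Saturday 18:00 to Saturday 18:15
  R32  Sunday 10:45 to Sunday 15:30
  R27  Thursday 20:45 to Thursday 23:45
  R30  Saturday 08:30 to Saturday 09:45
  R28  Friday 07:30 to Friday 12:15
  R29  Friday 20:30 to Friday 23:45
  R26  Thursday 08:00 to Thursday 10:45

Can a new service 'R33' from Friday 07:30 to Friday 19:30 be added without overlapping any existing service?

R26: ends Thursday 10:45 at or before R33 starts Friday 07:30 → clear.
R27: ends Thursday 23:45 at or before R33 starts Friday 07:30 → clear.
R28: starts Friday 07:30 before R33 ends Friday 19:30, and ends Friday 12:15 after R33 starts Friday 07:30 → overlap.
R29: starts Friday 20:30 at or after R33 ends Friday 19:30 → clear.
R30: starts Saturday 08:30 at or after R33 ends Friday 19:30 → clear.
R31: starts Saturday 18:00 at or after R33 ends Friday 19:30 → clear.
R32: starts Sunday 10:45 at or after R33 ends Friday 19:30 → clear.
R33 overlaps R28.

No — it overlaps R28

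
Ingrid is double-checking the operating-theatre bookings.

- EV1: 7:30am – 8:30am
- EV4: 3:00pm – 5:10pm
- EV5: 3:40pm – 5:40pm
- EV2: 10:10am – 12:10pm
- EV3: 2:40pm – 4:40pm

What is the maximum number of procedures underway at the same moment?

3

Sort all start/end points and keep a running count:
7:30am start EV1 → 1
8:30am end EV1 → 0
10:10am start EV2 → 1
12:10pm end EV2 → 0
2:40pm start EV3 → 1
3:00pm start EV4 → 2
3:40pm start EV5 → 3
4:40pm end EV3 → 2
5:10pm end EV4 → 1
5:40pm end EV5 → 0
Peak is 3, at 3:40pm (EV3, EV4, EV5).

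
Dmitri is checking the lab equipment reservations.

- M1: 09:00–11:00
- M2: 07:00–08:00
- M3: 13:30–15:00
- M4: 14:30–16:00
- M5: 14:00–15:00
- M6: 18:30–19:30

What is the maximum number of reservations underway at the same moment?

3

Walk through starts and ends in time order (an end at T is processed before a start at T):
07:00 start M2 → 1
08:00 end M2 → 0
09:00 start M1 → 1
11:00 end M1 → 0
13:30 start M3 → 1
14:00 start M5 → 2
14:30 start M4 → 3
15:00 end M3 → 2
15:00 end M5 → 1
16:00 end M4 → 0
18:30 start M6 → 1
19:30 end M6 → 0
Peak is 3, at 14:30 (M3, M4, M5).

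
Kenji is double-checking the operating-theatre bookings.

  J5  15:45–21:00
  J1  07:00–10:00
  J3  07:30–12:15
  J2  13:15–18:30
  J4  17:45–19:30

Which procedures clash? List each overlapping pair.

Check each pair: they overlap iff neither finishes before the other starts.
Sorted by start: J1, J3, J2, J5, J4.
J3 starts before J1 ends → J1 and J3 overlap.
J2 starts after J1 ends, so nothing later overlaps J1 either.
J2 starts after J3 ends, so nothing later overlaps J3 either.
J5 starts before J2 ends → J2 and J5 overlap.
J4 starts before J2 ends → J2 and J4 overlap.
J4 starts before J5 ends → J5 and J4 overlap.

J1 & J3, J2 & J4, J2 & J5, J4 & J5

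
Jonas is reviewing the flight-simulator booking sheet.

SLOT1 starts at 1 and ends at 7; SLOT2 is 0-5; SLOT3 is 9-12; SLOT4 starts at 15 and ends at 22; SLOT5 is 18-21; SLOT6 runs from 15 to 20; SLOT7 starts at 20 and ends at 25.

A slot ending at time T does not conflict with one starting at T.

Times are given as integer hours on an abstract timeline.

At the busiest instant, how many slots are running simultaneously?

Sort all start/end points and keep a running count:
0 start SLOT2 → 1
1 start SLOT1 → 2
5 end SLOT2 → 1
7 end SLOT1 → 0
9 start SLOT3 → 1
12 end SLOT3 → 0
15 start SLOT4 → 1
15 start SLOT6 → 2
18 start SLOT5 → 3
20 end SLOT6 → 2
20 start SLOT7 → 3
21 end SLOT5 → 2
22 end SLOT4 → 1
25 end SLOT7 → 0
Peak is 3, at 18 (SLOT4, SLOT5, SLOT6).

3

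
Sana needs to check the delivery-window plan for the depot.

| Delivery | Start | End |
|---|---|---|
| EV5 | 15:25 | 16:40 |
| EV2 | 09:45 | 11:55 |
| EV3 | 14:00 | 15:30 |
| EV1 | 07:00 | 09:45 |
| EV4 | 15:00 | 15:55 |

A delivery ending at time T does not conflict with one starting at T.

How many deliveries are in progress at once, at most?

3

Walk through starts and ends in time order (an end at T is processed before a start at T):
07:00 start EV1 → 1
09:45 end EV1 → 0
09:45 start EV2 → 1
11:55 end EV2 → 0
14:00 start EV3 → 1
15:00 start EV4 → 2
15:25 start EV5 → 3
15:30 end EV3 → 2
15:55 end EV4 → 1
16:40 end EV5 → 0
Peak is 3, at 15:25 (EV3, EV4, EV5).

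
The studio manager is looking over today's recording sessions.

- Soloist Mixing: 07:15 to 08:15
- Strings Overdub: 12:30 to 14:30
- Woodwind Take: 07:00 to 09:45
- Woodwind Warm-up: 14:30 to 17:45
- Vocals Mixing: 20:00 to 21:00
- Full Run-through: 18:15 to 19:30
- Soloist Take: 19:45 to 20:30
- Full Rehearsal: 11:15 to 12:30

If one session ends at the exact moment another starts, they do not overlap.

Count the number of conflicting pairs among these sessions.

Sorted by start: Woodwind Take, Soloist Mixing, Full Rehearsal, Strings Overdub, Woodwind Warm-up, Full Run-through, Soloist Take, Vocals Mixing.
Soloist Mixing starts before Woodwind Take ends → Woodwind Take and Soloist Mixing overlap.
Full Rehearsal starts after Woodwind Take ends, so nothing later overlaps Woodwind Take either.
Full Rehearsal starts after Soloist Mixing ends, so nothing later overlaps Soloist Mixing either.
Strings Overdub starts exactly when Full Rehearsal ends (back-to-back, no overlap), so nothing later overlaps Full Rehearsal either.
Woodwind Warm-up starts exactly when Strings Overdub ends (back-to-back, no overlap), so nothing later overlaps Strings Overdub either.
Full Run-through starts after Woodwind Warm-up ends, so nothing later overlaps Woodwind Warm-up either.
Soloist Take starts after Full Run-through ends, so nothing later overlaps Full Run-through either.
Vocals Mixing starts before Soloist Take ends → Soloist Take and Vocals Mixing overlap.
Overlapping pairs: Soloist Mixing & Woodwind Take, Soloist Take & Vocals Mixing — 2 in total.

2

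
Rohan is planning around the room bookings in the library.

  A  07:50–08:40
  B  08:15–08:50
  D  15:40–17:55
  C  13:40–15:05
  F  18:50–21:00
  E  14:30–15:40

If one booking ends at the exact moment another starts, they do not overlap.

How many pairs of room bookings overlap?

2

Sorted by start: A, B, C, E, D, F.
B starts before A ends → A and B overlap.
C starts after A ends — done with A.
C starts after B ends — done with B.
E starts before C ends → C and E overlap.
D starts after C ends — done with C.
D starts exactly when E ends (back-to-back, no overlap) — done with E.
F starts after D ends.
Overlapping pairs: A & B, C & E — 2 in total.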